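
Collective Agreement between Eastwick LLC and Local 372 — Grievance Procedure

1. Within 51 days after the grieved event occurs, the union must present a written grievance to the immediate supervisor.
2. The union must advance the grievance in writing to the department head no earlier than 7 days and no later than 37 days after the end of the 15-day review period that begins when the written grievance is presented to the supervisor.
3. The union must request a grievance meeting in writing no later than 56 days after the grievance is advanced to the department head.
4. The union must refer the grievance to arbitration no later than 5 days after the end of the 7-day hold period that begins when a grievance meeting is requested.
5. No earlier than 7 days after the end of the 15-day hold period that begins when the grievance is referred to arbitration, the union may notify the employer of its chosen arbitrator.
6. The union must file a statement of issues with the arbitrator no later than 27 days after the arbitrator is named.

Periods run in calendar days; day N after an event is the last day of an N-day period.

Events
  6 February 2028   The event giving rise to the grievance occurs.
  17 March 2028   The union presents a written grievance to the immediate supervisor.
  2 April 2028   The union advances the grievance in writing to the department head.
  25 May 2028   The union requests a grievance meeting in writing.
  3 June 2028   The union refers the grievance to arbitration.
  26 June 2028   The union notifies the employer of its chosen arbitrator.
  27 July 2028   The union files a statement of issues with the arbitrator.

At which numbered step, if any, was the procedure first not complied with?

Step 1 — counting 51 days from 6 February 2028 (when the grieved event occurs) gives a deadline of 28 March 2028; done 17 March 2028 — timely.
Step 2 — 7 and 37 days from 1 April 2028 (end of the 15-day review period, which began when the written grievance is presented to the supervisor on 17 March 2028) are 8 April 2028 and 8 May 2028 respectively; 2 April 2028 is 6 days too early.

Step 2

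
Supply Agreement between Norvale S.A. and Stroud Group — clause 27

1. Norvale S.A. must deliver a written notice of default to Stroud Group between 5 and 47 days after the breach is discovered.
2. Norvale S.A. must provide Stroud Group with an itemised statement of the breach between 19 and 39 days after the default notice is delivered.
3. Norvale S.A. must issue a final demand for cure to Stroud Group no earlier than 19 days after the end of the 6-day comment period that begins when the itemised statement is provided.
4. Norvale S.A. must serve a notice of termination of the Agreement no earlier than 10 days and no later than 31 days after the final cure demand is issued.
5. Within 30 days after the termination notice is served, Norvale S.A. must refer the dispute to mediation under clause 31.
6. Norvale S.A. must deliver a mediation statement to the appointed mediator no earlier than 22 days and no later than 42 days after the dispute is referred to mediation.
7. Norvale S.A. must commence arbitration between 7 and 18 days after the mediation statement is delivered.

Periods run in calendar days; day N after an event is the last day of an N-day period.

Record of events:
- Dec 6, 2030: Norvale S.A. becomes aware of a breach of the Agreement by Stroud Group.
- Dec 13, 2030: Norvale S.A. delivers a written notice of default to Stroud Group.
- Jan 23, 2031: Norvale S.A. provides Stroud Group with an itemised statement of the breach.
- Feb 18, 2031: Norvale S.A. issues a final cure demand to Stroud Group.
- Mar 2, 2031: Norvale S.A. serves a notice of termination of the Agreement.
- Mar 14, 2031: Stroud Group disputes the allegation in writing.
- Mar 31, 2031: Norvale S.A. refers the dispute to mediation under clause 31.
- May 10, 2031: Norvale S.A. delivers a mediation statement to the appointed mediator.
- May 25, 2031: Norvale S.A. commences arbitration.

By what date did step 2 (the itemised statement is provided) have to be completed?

Jan 21, 2031

Step 2 runs from Dec 13, 2030, when the default notice is delivered. The window is 19–39 days after Dec 13, 2030; it closes on Jan 21, 2031.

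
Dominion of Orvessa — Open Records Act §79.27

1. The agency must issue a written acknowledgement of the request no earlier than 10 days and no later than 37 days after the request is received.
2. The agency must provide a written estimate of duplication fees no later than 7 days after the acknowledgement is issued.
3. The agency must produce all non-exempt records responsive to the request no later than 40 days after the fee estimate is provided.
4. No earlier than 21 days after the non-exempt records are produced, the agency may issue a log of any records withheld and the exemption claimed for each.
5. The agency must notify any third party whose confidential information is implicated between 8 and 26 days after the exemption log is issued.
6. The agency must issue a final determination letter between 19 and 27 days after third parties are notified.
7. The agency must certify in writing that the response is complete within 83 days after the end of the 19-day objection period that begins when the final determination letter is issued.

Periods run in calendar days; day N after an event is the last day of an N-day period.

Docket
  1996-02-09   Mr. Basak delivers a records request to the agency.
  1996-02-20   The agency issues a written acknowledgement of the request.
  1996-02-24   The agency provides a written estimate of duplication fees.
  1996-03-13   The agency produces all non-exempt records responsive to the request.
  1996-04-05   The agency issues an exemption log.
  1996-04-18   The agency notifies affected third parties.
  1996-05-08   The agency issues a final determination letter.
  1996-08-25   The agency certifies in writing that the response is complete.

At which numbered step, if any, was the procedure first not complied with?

(1) the permitted window runs from 1996-02-09 + 10 = 1996-02-19 to 1996-02-09 + 37 = 1996-03-17; done 1996-02-20 — within the window.
(2) due by 1996-02-20 + 7 days = 1996-02-27; done 1996-02-24 — timely.
(3) due by 1996-02-24 + 40 days = 1996-04-04; completed 1996-03-13, before the deadline.
(4) permitted from 1996-03-13 + 21 days = 1996-04-03 onward; done 1996-04-05 — permitted.
(5) the permitted window runs from 1996-04-05 + 8 = 1996-04-13 to 1996-04-05 + 26 = 1996-05-01; done 1996-04-18, which is between those dates.
(6) the permitted window runs from 1996-04-18 + 19 = 1996-05-07 to 1996-04-18 + 27 = 1996-05-15; done 1996-05-08, which is between those dates.
(7) due by 1996-05-27 + 83 days = 1996-08-18; 1996-08-25 misses that deadline by 7 days.
Later steps need not be reached.

Step 7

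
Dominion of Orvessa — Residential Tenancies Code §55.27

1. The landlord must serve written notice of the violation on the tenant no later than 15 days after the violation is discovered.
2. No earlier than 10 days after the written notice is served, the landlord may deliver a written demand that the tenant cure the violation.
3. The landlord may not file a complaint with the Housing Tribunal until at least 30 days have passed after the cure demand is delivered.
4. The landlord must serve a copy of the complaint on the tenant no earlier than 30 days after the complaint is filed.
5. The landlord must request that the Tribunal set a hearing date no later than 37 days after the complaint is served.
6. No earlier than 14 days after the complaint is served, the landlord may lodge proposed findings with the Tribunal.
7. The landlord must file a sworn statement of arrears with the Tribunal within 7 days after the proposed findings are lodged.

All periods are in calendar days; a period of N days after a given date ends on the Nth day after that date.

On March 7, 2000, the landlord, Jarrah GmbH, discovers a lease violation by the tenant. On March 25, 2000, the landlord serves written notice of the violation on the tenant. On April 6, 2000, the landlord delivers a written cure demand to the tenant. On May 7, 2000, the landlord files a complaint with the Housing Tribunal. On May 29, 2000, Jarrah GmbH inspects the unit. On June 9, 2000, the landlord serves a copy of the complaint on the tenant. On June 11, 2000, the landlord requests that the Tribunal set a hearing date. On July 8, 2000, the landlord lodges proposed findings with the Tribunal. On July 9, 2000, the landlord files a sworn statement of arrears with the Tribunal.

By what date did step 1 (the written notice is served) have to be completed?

March 22, 2000

Step 1 runs from March 7, 2000, when the violation is discovered. 15 days after March 7, 2000 is March 22, 2000.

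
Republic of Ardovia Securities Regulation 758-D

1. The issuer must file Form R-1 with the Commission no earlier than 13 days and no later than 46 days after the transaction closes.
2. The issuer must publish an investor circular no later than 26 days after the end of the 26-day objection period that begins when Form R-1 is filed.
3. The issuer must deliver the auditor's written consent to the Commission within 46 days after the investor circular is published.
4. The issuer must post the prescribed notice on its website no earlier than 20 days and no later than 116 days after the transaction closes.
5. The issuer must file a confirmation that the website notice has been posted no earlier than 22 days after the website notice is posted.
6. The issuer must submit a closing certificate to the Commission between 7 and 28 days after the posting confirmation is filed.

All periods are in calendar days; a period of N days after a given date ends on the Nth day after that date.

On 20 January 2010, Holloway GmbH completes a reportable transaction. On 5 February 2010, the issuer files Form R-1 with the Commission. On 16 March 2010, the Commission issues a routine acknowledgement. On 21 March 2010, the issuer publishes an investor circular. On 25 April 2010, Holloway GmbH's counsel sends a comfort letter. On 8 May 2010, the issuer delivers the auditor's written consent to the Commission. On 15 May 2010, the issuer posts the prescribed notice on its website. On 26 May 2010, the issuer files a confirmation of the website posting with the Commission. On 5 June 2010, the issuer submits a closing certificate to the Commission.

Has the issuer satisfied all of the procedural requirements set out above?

No

(1) the permitted window runs from 20 January 2010 + 13 = 2 February 2010 to 20 January 2010 + 46 = 7 March 2010; done 5 February 2010 — within the window.
(2) due by 3 March 2010 + 26 days = 29 March 2010; done 21 March 2010 — timely.
(3) due by 21 March 2010 + 46 days = 6 May 2010; 8 May 2010 misses that deadline by 2 days.
No need to go further; step 3 was not satisfied.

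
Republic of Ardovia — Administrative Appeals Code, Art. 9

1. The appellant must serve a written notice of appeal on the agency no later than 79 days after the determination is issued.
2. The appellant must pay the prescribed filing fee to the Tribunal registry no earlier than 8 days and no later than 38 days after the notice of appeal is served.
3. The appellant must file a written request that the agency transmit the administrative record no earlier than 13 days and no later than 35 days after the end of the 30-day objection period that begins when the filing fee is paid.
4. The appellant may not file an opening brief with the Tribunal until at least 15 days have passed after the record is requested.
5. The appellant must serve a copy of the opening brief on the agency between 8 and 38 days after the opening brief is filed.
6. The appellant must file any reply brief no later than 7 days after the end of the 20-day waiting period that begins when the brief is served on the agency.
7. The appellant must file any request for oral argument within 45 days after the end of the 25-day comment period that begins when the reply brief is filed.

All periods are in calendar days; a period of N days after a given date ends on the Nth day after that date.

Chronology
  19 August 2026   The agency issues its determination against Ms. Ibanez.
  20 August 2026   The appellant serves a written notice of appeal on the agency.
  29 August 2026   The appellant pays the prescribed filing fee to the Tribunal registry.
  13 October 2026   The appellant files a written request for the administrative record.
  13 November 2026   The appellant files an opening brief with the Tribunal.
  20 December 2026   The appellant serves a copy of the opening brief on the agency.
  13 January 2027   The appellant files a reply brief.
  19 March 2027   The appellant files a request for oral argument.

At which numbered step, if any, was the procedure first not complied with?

None — every step was satisfied

Step 1: 79 days after 19 August 2026 (when the determination is issued) is 6 November 2026; 20 August 2026 is within that limit.
Step 2: the window is 8–38 days after 20 August 2026 (when the notice of appeal is served), so 28 August 2026 through 27 September 2026; 29 August 2026 falls inside that range.
Step 3: the window is 13–35 days after 28 September 2026 (end of the 30-day objection period, which began when the filing fee is paid on 29 August 2026), so 11 October 2026 through 2 November 2026; done 13 October 2026, which is between those dates.
Step 4: the earliest permitted date is 15 days after 13 October 2026 (when the record is requested), i.e. 28 October 2026; done 13 November 2026, after the minimum wait.
Step 5: the window is 8–38 days after 13 November 2026 (when the opening brief is filed), so 21 November 2026 through 21 December 2026; 20 December 2026 falls inside that range.
Step 6: 7 days after 9 January 2027 (end of the 20-day waiting period, which began when the brief is served on the agency on 20 December 2026) is 16 January 2027; done 13 January 2027 — timely.
Step 7: 45 days after 7 February 2027 (end of the 25-day comment period, which began when the reply brief is filed on 13 January 2027) is 24 March 2027; done 19 March 2027 — timely.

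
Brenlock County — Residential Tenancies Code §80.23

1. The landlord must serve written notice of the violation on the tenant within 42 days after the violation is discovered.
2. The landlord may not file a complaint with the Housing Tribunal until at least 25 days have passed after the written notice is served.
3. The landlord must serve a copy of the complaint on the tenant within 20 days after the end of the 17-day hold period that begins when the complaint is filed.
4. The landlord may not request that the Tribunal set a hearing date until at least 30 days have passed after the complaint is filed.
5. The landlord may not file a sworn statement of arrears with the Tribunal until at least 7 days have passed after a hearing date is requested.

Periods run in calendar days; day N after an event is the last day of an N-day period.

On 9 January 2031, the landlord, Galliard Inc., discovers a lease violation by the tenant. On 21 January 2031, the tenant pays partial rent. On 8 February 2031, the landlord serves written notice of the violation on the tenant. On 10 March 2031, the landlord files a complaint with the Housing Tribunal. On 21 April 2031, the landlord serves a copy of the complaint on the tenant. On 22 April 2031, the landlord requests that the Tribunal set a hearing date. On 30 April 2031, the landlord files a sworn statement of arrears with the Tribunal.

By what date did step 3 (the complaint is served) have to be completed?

The complaint is filed on 10 March 2031; the 17-day hold period therefore ends 27 March 2031, and step 3 runs from that date. 20 days after 27 March 2031 is 16 April 2031.

16 April 2031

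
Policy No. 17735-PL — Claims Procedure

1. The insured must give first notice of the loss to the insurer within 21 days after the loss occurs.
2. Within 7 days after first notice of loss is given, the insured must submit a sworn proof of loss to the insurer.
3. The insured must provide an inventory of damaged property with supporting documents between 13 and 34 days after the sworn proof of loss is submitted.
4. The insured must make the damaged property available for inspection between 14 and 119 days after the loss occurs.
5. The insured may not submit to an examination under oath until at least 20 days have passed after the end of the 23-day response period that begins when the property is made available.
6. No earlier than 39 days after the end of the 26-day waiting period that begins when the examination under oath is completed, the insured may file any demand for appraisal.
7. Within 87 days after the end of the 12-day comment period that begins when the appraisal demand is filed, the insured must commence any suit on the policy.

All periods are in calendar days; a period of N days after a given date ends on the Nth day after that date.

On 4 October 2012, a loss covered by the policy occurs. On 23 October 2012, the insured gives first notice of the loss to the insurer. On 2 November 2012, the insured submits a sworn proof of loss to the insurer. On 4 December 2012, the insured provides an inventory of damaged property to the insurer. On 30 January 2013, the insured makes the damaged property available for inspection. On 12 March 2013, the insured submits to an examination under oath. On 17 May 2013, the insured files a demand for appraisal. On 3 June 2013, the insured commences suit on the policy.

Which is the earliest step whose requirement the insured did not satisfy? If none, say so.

Step 2

(1) due by 4 October 2012 + 21 days = 25 October 2012; completed 23 October 2012, before the deadline.
(2) due by 23 October 2012 + 7 days = 30 October 2012; not done until 2 November 2012, 3 days after the deadline.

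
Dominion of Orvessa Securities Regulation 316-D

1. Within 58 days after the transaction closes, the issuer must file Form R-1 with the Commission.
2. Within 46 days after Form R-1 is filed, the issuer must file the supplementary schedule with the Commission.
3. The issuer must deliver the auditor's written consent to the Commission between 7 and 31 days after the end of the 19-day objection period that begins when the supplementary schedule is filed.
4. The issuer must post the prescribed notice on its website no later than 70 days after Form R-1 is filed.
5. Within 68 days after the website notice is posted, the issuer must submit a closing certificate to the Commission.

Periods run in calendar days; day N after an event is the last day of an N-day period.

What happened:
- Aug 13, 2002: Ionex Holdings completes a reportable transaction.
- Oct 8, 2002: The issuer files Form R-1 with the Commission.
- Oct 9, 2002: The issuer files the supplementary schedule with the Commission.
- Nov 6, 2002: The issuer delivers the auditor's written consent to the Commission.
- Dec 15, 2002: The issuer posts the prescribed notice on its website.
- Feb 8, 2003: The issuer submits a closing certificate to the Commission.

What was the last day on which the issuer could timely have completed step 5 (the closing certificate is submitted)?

Step 5 runs from Dec 15, 2002, when the website notice is posted. 68 days after Dec 15, 2002 is Feb 21, 2003.

Feb 21, 2003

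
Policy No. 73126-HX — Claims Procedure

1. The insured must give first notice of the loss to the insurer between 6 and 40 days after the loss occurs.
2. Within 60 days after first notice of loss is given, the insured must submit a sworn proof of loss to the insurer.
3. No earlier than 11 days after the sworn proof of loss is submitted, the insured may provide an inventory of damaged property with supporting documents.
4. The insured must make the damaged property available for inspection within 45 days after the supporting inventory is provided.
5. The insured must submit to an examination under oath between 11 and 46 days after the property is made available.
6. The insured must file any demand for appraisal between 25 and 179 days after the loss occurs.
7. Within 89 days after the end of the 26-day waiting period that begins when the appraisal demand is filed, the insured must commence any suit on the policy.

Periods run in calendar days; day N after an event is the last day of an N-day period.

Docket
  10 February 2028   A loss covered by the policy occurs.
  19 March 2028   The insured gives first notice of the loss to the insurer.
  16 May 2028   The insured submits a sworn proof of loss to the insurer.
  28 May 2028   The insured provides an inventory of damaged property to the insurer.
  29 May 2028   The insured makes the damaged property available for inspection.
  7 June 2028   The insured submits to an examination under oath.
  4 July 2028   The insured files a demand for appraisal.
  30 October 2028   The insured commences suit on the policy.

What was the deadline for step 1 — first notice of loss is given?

21 March 2028

Step 1 runs from 10 February 2028, when the loss occurs. The window is 6–40 days after 10 February 2028; it closes on 21 March 2028.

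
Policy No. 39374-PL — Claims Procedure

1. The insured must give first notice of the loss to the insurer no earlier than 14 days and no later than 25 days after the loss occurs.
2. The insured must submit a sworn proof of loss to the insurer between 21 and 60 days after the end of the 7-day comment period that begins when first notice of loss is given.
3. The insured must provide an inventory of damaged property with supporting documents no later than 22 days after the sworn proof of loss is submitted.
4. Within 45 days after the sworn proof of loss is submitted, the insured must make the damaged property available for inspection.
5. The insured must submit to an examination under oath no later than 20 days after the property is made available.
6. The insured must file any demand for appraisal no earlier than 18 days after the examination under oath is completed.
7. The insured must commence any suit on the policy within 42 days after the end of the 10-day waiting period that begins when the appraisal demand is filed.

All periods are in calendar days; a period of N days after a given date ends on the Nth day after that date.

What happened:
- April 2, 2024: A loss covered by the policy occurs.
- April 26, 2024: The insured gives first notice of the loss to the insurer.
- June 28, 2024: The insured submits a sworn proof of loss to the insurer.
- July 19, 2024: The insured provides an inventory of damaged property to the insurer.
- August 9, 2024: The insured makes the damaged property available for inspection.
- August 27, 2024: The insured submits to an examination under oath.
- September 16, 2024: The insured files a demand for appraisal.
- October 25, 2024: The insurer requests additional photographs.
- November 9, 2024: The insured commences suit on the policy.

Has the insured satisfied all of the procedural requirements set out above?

(1) the permitted window runs from April 2, 2024 + 14 = April 16, 2024 to April 2, 2024 + 25 = April 27, 2024; done April 26, 2024, which is between those dates.
(2) the permitted window runs from May 3, 2024 + 21 = May 24, 2024 to May 3, 2024 + 60 = July 2, 2024; June 28, 2024 falls inside that range.
(3) due by June 28, 2024 + 22 days = July 20, 2024; done July 19, 2024 — timely.
(4) due by June 28, 2024 + 45 days = August 12, 2024; done August 9, 2024 — timely.
(5) due by August 9, 2024 + 20 days = August 29, 2024; completed August 27, 2024, before the deadline.
(6) permitted from August 27, 2024 + 18 days = September 14, 2024 onward; done September 16, 2024, after the minimum wait.
(7) due by September 26, 2024 + 42 days = November 7, 2024; not done until November 9, 2024, 2 days after the deadline.

No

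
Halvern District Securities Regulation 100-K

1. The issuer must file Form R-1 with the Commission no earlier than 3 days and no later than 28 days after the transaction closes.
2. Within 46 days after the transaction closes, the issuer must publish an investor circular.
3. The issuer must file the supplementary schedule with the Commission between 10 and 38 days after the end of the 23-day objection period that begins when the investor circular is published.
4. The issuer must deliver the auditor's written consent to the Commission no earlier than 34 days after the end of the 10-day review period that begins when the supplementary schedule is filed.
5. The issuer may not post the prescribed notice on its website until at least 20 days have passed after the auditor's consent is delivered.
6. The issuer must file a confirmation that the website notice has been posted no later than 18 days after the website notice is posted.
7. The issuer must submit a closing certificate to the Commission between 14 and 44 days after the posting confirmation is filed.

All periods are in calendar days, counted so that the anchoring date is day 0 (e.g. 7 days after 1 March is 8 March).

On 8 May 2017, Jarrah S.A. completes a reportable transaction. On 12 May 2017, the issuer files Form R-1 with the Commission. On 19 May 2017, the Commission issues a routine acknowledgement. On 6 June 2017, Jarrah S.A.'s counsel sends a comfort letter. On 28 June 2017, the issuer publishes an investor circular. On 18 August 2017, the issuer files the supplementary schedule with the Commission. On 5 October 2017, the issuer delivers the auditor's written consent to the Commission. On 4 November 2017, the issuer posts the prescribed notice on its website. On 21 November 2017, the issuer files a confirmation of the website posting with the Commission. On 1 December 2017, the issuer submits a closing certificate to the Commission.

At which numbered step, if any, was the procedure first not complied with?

Step 2

(1) the permitted window runs from 8 May 2017 + 3 = 11 May 2017 to 8 May 2017 + 28 = 5 June 2017; 12 May 2017 falls inside that range.
(2) due by 8 May 2017 + 46 days = 23 June 2017; 28 June 2017 misses that deadline by 5 days.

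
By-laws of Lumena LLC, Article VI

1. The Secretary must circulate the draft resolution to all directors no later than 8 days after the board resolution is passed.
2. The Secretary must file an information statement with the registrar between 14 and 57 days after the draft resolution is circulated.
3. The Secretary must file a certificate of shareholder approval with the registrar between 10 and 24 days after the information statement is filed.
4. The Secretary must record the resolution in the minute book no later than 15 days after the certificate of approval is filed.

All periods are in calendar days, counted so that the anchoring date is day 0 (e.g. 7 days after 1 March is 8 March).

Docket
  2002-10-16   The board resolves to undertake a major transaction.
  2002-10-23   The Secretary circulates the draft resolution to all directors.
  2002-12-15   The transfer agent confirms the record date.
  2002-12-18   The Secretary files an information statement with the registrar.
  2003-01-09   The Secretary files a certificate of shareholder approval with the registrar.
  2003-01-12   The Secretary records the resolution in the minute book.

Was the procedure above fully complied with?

Step 1: 8 days after 2002-10-16 (when the board resolution is passed) is 2002-10-24; completed 2002-10-23, before the deadline.
Step 2: the window is 14–57 days after 2002-10-23 (when the draft resolution is circulated), so 2002-11-06 through 2002-12-19; done 2002-12-18, which is between those dates.
Step 3: the window is 10–24 days after 2002-12-18 (when the information statement is filed), so 2002-12-28 through 2003-01-11; done 2003-01-09 — within the window.
Step 4: 15 days after 2003-01-09 (when the certificate of approval is filed) is 2003-01-24; 2003-01-12 is within that limit.

Yes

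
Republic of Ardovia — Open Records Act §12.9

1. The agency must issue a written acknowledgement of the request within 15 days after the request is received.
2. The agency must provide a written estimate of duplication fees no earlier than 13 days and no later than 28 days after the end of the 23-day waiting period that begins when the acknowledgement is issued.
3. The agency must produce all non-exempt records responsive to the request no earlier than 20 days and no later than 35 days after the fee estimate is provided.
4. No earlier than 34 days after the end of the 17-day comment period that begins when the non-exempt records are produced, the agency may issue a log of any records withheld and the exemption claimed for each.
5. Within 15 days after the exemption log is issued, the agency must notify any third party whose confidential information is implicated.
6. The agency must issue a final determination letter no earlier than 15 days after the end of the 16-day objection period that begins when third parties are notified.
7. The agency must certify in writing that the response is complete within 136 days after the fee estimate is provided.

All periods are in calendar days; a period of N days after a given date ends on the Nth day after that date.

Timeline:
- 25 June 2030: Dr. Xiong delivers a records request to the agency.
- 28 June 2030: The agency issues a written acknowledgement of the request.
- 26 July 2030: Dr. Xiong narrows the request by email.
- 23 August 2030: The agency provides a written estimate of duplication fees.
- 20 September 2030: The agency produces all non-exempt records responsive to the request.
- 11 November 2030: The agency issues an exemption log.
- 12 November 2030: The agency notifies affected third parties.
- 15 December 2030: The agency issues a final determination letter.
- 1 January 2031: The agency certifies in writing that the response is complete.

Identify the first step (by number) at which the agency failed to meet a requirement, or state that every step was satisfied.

Step 2

Step 1: 15 days after 25 June 2030 (when the request is received) is 10 July 2030; completed 28 June 2030, before the deadline.
Step 2: the window is 13–28 days after 21 July 2030 (end of the 23-day waiting period, which began when the acknowledgement is issued on 28 June 2030), so 3 August 2030 through 18 August 2030; 23 August 2030 is 5 days past the end of the window.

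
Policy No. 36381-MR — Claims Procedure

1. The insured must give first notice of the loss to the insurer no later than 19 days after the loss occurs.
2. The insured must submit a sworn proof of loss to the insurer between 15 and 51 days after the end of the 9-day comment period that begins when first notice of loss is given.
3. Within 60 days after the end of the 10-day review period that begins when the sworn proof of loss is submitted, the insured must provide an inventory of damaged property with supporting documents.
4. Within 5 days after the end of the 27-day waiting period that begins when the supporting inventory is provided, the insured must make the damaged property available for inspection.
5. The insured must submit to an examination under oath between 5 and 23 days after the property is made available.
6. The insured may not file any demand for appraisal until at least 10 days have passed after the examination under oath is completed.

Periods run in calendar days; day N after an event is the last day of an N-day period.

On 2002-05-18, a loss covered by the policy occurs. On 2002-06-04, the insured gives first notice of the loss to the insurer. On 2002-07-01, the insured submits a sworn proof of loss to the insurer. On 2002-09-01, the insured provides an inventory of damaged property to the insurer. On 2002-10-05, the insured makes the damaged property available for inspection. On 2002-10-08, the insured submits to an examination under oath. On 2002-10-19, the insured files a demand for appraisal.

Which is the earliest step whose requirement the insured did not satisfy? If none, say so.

Step 4

Step 1 — counting 19 days from 2002-05-18 (when the loss occurs) gives a deadline of 2002-06-06; completed 2002-06-04, before the deadline.
Step 2 — 15 and 51 days from 2002-06-13 (end of the 9-day comment period, which began when first notice of loss is given on 2002-06-04) are 2002-06-28 and 2002-08-03 respectively; done 2002-07-01, which is between those dates.
Step 3 — counting 60 days from 2002-07-11 (end of the 10-day review period, which began when the sworn proof of loss is submitted on 2002-07-01) gives a deadline of 2002-09-09; done 2002-09-01 — timely.
Step 4 — counting 5 days from 2002-09-28 (end of the 27-day waiting period, which began when the supporting inventory is provided on 2002-09-01) gives a deadline of 2002-10-03; done 2002-10-05 — 2 days late.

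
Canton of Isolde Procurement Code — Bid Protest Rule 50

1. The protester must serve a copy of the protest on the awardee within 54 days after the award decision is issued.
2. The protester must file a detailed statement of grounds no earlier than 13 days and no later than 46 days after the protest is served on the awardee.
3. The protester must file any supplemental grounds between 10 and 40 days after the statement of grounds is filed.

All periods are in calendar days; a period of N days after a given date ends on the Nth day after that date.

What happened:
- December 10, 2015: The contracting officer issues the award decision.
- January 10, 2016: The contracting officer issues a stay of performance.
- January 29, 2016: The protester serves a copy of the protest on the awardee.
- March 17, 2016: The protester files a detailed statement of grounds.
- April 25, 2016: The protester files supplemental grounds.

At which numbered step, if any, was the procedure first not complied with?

Step 1 — counting 54 days from December 10, 2015 (when the award decision is issued) gives a deadline of February 2, 2016; January 29, 2016 is within that limit.
Step 2 — 13 and 46 days from January 29, 2016 (when the protest is served on the awardee) are February 11, 2016 and March 15, 2016 respectively; March 17, 2016 is 2 days past the end of the window.
That is the first point of non-compliance.

Step 2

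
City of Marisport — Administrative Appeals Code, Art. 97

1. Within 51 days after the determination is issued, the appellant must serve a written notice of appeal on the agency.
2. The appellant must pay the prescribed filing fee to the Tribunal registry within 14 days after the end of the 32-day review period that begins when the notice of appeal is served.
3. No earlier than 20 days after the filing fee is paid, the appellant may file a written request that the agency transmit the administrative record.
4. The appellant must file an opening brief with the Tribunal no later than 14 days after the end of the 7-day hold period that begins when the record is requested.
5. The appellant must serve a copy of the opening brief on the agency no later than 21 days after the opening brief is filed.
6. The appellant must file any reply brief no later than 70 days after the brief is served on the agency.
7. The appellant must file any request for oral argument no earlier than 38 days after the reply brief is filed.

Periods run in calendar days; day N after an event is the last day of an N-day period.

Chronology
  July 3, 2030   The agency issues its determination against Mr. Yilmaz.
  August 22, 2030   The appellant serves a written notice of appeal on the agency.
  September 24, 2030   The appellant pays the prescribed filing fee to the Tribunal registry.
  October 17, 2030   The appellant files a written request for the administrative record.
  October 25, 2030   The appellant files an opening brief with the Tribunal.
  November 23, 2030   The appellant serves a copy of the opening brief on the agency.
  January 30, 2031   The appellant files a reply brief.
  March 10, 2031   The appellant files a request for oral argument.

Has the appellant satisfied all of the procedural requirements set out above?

(1) due by July 3, 2030 + 51 days = August 23, 2030; done August 22, 2030 — timely.
(2) due by September 23, 2030 + 14 days = October 7, 2030; September 24, 2030 is within that limit.
(3) permitted from September 24, 2030 + 20 days = October 14, 2030 onward; done October 17, 2030, after the minimum wait.
(4) due by October 24, 2030 + 14 days = November 7, 2030; October 25, 2030 is within that limit.
(5) due by October 25, 2030 + 21 days = November 15, 2030; done November 23, 2030 — 8 days late.
Later steps need not be reached.

No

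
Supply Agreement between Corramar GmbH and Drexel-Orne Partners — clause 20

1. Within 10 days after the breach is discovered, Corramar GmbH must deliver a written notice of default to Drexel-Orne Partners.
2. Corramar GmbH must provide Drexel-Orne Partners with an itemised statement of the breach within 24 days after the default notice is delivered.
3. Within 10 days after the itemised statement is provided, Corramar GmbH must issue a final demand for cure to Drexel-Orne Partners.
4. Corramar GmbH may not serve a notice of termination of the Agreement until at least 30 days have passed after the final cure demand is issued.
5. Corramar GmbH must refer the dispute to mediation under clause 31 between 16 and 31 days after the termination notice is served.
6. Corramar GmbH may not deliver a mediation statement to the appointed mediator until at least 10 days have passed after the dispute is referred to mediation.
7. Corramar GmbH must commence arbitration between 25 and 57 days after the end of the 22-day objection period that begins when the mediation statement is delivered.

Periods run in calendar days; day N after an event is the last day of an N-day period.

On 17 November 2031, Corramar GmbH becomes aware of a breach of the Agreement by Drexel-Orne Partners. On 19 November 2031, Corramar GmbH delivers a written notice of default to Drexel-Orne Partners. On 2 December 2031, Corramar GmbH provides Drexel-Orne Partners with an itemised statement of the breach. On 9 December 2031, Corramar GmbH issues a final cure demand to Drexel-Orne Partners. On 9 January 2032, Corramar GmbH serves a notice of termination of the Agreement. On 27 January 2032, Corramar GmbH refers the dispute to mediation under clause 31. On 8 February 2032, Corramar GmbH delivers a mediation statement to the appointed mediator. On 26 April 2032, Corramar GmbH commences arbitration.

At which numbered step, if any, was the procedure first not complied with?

None — every step was satisfied

Step 1 — counting 10 days from 17 November 2031 (when the breach is discovered) gives a deadline of 27 November 2031; completed 19 November 2031, before the deadline.
Step 2 — counting 24 days from 19 November 2031 (when the default notice is delivered) gives a deadline of 13 December 2031; completed 2 December 2031, before the deadline.
Step 3 — counting 10 days from 2 December 2031 (when the itemised statement is provided) gives a deadline of 12 December 2031; done 9 December 2031 — timely.
Step 4 — must wait 30 days from 9 December 2031 (when the final cure demand is issued), so not before 8 January 2032; done 9 January 2032, after the minimum wait.
Step 5 — 16 and 31 days from 9 January 2032 (when the termination notice is served) are 25 January 2032 and 9 February 2032 respectively; done 27 January 2032 — within the window.
Step 6 — must wait 10 days from 27 January 2032 (when the dispute is referred to mediation), so not before 6 February 2032; 8 February 2032 is on or after that date.
Step 7 — 25 and 57 days from 1 March 2032 (end of the 22-day objection period, which began when the mediation statement is delivered on 8 February 2032) are 26 March 2032 and 27 April 2032 respectively; done 26 April 2032 — within the window.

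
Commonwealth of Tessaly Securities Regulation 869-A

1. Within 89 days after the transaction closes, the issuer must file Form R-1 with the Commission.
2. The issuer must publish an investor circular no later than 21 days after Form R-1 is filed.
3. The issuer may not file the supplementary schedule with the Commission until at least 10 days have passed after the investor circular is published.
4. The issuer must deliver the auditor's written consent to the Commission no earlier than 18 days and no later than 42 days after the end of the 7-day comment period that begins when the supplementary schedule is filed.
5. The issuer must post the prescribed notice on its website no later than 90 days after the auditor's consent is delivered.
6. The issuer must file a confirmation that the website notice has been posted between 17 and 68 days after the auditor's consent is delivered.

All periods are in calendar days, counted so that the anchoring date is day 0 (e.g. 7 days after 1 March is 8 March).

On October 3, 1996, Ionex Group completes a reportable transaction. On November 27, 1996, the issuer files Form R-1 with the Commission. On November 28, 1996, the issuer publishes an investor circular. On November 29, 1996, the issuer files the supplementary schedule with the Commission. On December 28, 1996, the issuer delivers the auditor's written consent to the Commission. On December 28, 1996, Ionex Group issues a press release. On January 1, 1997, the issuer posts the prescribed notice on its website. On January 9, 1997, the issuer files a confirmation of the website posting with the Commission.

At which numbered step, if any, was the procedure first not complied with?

Step 3

Step 1 — counting 89 days from October 3, 1996 (when the transaction closes) gives a deadline of December 31, 1996; done November 27, 1996 — timely.
Step 2 — counting 21 days from November 27, 1996 (when Form R-1 is filed) gives a deadline of December 18, 1996; November 28, 1996 is within that limit.
Step 3 — must wait 10 days from November 28, 1996 (when the investor circular is published), so not before December 8, 1996; November 29, 1996 is 9 days before the earliest permitted date.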